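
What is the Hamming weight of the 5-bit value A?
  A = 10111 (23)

10111
1-bits at positions (from bit 0 = LSB): 0, 1, 2, 4
Count = 4

Answer: 4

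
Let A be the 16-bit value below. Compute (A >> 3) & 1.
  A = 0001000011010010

Bit 3 is the 4th from the right.
  0001000011010010
              ^
That bit is 0.

Answer: 0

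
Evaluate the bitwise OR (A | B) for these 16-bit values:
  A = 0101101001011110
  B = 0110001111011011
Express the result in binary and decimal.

Apply | to each column (1 where either bit is 1):
  0101101001011110
| 0110001111011011
------------------
  0111101111011111

Answer: 0111101111011111 (31711)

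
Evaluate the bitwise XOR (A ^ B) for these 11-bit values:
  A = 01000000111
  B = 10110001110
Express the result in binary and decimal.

Apply ^ to each column (1 where bits differ):
  01000000111
^ 10110001110
-------------
  11110001001

Answer: 11110001001 (1929)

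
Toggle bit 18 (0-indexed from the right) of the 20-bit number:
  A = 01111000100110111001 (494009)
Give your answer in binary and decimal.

Mask = 1 << 18 = 01000000000000000000
Bit 18 of A is 1; XOR with the mask flips it to 0.
  01111000100110111001
^ 01000000000000000000
----------------------
  00111000100110111001

Answer: 00111000100110111001 (231865)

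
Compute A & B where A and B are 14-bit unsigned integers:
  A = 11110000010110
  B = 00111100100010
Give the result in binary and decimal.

Apply & to each column (1 only where both bits are 1):
  11110000010110
& 00111100100010
----------------
  00110000000010

Answer: 00110000000010 (3074)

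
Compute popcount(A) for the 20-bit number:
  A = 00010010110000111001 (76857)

00010010110000111001
1-bits at positions (from bit 0 = LSB): 0, 3, 4, 5, 10, 11, 13, 16
Count = 8

Answer: 8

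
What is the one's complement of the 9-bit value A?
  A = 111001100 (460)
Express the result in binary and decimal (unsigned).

Flip each bit (0->1, 1->0):
  111001100
  000110011

Answer: 000110011 (51)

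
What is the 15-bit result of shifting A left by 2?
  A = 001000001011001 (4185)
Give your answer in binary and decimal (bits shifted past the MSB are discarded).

Shift left by 2: drop the top 2 bit(s), append 2 zero(s) on the right.
  001000001011001  ->  discard [00], keep [1000001011001], append 00
= 100000101100100

Answer: 100000101100100 (16740)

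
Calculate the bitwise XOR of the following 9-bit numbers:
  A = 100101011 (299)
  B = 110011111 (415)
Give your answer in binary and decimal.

Apply ^ to each column (1 where bits differ):
  100101011
^ 110011111
-----------
  010110100

Answer: 010110100 (180)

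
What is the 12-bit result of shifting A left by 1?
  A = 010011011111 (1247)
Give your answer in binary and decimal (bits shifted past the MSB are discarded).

Shift left by 1: drop the top 1 bit(s), append 1 zero(s) on the right.
  010011011111  ->  discard [0], keep [10011011111], append 0
= 100110111110

Answer: 100110111110 (2494)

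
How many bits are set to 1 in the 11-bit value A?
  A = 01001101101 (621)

01001101101
1-bits at positions (from bit 0 = LSB): 0, 2, 3, 5, 6, 9
Count = 6

Answer: 6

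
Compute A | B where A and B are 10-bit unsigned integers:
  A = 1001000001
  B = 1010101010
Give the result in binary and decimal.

Apply | to each column (1 where either bit is 1):
  1001000001
| 1010101010
------------
  1011101011

Answer: 1011101011 (747)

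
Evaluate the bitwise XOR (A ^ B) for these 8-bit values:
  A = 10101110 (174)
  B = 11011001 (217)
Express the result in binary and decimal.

Apply ^ to each column (1 where bits differ):
  10101110
^ 11011001
----------
  01110111

Answer: 01110111 (119)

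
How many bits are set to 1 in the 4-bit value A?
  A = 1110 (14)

1110
1-bits at positions (from bit 0 = LSB): 1, 2, 3
Count = 3

Answer: 3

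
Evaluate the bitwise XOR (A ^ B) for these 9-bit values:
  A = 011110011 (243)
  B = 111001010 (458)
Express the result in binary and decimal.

Apply ^ to each column (1 where bits differ):
  011110011
^ 111001010
-----------
  100111001

Answer: 100111001 (313)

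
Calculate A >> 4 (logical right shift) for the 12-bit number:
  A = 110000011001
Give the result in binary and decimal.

Logical shift right by 4: drop the bottom 4 bit(s), prepend 4 zero(s) on the left.
  110000011001  ->  keep [11000001], discard [1001], prepend 0000
= 000011000001

Answer: 000011000001 (193)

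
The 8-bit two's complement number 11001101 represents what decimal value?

MSB is 1, so the value is negative. Find the magnitude:
1. Invert bits:  00110010
2. Add 1:        00110011  = 51
3. Apply sign:   -51

Answer: -51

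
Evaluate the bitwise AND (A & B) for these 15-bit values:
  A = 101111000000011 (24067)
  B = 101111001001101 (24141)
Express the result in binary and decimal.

Apply & to each column (1 only where both bits are 1):
  101111000000011
& 101111001001101
-----------------
  101111000000001

Answer: 101111000000001 (24065)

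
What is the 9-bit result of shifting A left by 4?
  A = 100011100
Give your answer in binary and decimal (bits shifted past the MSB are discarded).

Shift left by 4: drop the top 4 bit(s), append 4 zero(s) on the right.
  100011100  ->  discard [1000], keep [11100], append 0000
= 111000000

Answer: 111000000 (448)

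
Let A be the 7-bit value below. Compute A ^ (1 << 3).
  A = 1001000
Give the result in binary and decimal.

Mask = 1 << 3 = 0001000
Bit 3 of A is 1; XOR with the mask flips it to 0.
  1001000
^ 0001000
---------
  1000000

Answer: 1000000 (64)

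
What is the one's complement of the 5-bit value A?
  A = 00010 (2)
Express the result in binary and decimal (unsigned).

Flip each bit (0->1, 1->0):
  00010
  11101

Answer: 11101 (29)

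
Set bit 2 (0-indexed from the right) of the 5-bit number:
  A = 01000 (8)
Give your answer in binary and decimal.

Mask = 1 << 2 = 00100
Bit 2 of A is 0, so OR-ing with the mask flips it to 1.
  01000
| 00100
-------
  01100

Answer: 01100 (12)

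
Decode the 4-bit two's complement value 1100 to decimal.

MSB is 1, so the value is negative. Find the magnitude:
1. Invert bits:  0011
2. Add 1:        0100  = 4
3. Apply sign:   -4

Answer: -4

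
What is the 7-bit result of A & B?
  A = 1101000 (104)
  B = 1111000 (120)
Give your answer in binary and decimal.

Apply & to each column (1 only where both bits are 1):
  1101000
& 1111000
---------
  1101000

Answer: 1101000 (104)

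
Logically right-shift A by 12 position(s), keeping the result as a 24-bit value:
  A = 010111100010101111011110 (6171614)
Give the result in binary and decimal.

Logical shift right by 12: drop the bottom 12 bit(s), prepend 12 zero(s) on the left.
  010111100010101111011110  ->  keep [010111100010], discard [101111011110], prepend 000000000000
= 000000000000010111100010

Answer: 000000000000010111100010 (1506)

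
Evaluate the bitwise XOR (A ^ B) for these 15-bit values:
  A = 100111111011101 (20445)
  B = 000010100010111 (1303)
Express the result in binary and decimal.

Apply ^ to each column (1 where bits differ):
  100111111011101
^ 000010100010111
-----------------
  100101011001010

Answer: 100101011001010 (19146)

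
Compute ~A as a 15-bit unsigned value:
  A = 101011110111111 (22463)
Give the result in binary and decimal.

Flip each bit (0->1, 1->0):
  101011110111111
  010100001000000

Answer: 010100001000000 (10304)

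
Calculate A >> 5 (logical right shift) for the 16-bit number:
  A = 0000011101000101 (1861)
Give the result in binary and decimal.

Logical shift right by 5: drop the bottom 5 bit(s), prepend 5 zero(s) on the left.
  0000011101000101  ->  keep [00000111010], discard [00101], prepend 00000
= 0000000000111010

Answer: 0000000000111010 (58)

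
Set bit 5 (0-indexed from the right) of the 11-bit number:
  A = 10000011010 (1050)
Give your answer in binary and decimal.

Mask = 1 << 5 = 00000100000
Bit 5 of A is 0, so OR-ing with the mask flips it to 1.
  10000011010
| 00000100000
-------------
  10000111010

Answer: 10000111010 (1082)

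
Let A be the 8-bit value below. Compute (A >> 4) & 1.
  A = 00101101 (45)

Bit 4 is the 5th from the right.
  00101101
     ^
That bit is 0.

Answer: 0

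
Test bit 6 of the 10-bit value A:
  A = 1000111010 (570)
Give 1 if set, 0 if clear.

Bit 6 is the 7th from the right.
  1000111010
     ^
That bit is 0.

Answer: 0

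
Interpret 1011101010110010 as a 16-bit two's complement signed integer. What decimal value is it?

MSB is 1, so the value is negative. Find the magnitude:
1. Invert bits:  0100010101001101
2. Add 1:        0100010101001110  = 17742
3. Apply sign:   -17742

Answer: -17742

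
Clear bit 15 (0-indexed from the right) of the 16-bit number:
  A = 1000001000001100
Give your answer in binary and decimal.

Mask = ~(1 << 15) = 0111111111111111
Bit 15 of A is 1, so AND-ing with the mask clears it to 0.
  1000001000001100
& 0111111111111111
------------------
  0000001000001100

Answer: 0000001000001100 (524)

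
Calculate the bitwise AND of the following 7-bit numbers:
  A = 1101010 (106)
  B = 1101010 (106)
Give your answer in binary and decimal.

Apply & to each column (1 only where both bits are 1):
  1101010
& 1101010
---------
  1101010

Answer: 1101010 (106)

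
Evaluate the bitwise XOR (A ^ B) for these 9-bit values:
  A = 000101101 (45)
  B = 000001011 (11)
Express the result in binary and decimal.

Apply ^ to each column (1 where bits differ):
  000101101
^ 000001011
-----------
  000100110

Answer: 000100110 (38)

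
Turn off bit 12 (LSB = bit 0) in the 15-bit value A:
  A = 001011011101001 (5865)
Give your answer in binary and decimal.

Mask = ~(1 << 12) = 110111111111111
Bit 12 of A is 1, so AND-ing with the mask clears it to 0.
  001011011101001
& 110111111111111
-----------------
  000011011101001

Answer: 000011011101001 (1769)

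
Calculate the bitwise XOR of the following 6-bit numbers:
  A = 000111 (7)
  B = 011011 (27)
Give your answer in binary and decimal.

Apply ^ to each column (1 where bits differ):
  000111
^ 011011
--------
  011100

Answer: 011100 (28)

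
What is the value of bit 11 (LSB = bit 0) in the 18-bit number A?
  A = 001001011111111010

Bit 11 is the 12th from the right.
  001001011111111010
        ^
That bit is 0.

Answer: 0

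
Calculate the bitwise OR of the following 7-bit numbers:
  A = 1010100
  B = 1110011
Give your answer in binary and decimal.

Apply | to each column (1 where either bit is 1):
  1010100
| 1110011
---------
  1110111

Answer: 1110111 (119)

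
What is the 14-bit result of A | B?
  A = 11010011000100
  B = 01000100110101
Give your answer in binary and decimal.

Apply | to each column (1 where either bit is 1):
  11010011000100
| 01000100110101
----------------
  11010111110101

Answer: 11010111110101 (13813)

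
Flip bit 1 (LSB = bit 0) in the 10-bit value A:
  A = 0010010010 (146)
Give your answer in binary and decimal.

Mask = 1 << 1 = 0000000010
Bit 1 of A is 1; XOR with the mask flips it to 0.
  0010010010
^ 0000000010
------------
  0010010000

Answer: 0010010000 (144)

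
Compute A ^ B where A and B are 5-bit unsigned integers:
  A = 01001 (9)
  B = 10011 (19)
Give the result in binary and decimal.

Apply ^ to each column (1 where bits differ):
  01001
^ 10011
-------
  11010

Answer: 11010 (26)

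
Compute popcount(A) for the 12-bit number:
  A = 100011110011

100011110011
1-bits at positions (from bit 0 = LSB): 0, 1, 4, 5, 6, 7, 11
Count = 7

Answer: 7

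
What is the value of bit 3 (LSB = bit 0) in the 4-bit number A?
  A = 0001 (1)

Bit 3 is the 4th from the right.
  0001
  ^
That bit is 0.

Answer: 0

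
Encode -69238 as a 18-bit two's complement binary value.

1. Binary of +69238:  010000111001110110
2. Invert bits:     101111000110001001
3. Add 1:           101111000110001010

Answer: 101111000110001010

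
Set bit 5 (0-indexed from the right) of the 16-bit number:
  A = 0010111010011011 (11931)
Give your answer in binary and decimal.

Mask = 1 << 5 = 0000000000100000
Bit 5 of A is 0, so OR-ing with the mask flips it to 1.
  0010111010011011
| 0000000000100000
------------------
  0010111010111011

Answer: 0010111010111011 (11963)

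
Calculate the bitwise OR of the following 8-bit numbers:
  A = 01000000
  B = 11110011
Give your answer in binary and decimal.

Apply | to each column (1 where either bit is 1):
  01000000
| 11110011
----------
  11110011

Answer: 11110011 (243)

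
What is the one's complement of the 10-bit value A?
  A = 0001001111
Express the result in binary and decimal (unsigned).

Flip each bit (0->1, 1->0):
  0001001111
  1110110000

Answer: 1110110000 (944)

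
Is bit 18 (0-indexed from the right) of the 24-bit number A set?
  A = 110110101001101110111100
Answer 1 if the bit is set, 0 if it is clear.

Bit 18 is the 19th from the right.
  110110101001101110111100
       ^
That bit is 0.

Answer: 0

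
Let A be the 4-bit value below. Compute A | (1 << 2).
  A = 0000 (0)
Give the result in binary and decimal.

Mask = 1 << 2 = 0100
Bit 2 of A is 0, so OR-ing with the mask flips it to 1.
  0000
| 0100
------
  0100

Answer: 0100 (4)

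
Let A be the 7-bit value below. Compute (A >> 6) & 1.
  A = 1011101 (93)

Bit 6 is the 7th from the right.
  1011101
  ^
That bit is 1.

Answer: 1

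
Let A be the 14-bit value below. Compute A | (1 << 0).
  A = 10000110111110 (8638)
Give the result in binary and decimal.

Mask = 1 << 0 = 00000000000001
Bit 0 of A is 0, so OR-ing with the mask flips it to 1.
  10000110111110
| 00000000000001
----------------
  10000110111111

Answer: 10000110111111 (8639)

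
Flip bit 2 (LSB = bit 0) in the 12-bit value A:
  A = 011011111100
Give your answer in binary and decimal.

Mask = 1 << 2 = 000000000100
Bit 2 of A is 1; XOR with the mask flips it to 0.
  011011111100
^ 000000000100
--------------
  011011111000

Answer: 011011111000 (1784)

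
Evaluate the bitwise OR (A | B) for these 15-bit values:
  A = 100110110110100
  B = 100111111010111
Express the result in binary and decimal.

Apply | to each column (1 where either bit is 1):
  100110110110100
| 100111111010111
-----------------
  100111111110111

Answer: 100111111110111 (20471)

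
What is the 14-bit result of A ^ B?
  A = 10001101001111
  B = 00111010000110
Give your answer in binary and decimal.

Apply ^ to each column (1 where bits differ):
  10001101001111
^ 00111010000110
----------------
  10110111001001

Answer: 10110111001001 (11721)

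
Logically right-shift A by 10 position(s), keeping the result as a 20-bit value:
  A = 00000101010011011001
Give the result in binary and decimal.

Logical shift right by 10: drop the bottom 10 bit(s), prepend 10 zero(s) on the left.
  00000101010011011001  ->  keep [0000010101], discard [0011011001], prepend 0000000000
= 00000000000000010101

Answer: 00000000000000010101 (21)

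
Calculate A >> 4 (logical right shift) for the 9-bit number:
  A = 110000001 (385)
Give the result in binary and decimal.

Logical shift right by 4: drop the bottom 4 bit(s), prepend 4 zero(s) on the left.
  110000001  ->  keep [11000], discard [0001], prepend 0000
= 000011000

Answer: 000011000 (24)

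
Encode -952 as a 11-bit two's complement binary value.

1. Binary of +952:  01110111000
2. Invert bits:     10001000111
3. Add 1:           10001001000

Answer: 10001001000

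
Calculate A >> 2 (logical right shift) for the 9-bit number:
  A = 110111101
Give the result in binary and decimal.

Logical shift right by 2: drop the bottom 2 bit(s), prepend 2 zero(s) on the left.
  110111101  ->  keep [1101111], discard [01], prepend 00
= 001101111

Answer: 001101111 (111)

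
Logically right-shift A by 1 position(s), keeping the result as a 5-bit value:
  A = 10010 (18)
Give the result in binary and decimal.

Logical shift right by 1: drop the bottom 1 bit(s), prepend 1 zero(s) on the left.
  10010  ->  keep [1001], discard [0], prepend 0
= 01001

Answer: 01001 (9)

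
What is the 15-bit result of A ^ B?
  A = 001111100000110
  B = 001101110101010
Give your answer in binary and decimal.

Apply ^ to each column (1 where bits differ):
  001111100000110
^ 001101110101010
-----------------
  000010010101100

Answer: 000010010101100 (1196)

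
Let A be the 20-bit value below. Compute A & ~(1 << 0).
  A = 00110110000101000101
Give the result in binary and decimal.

Mask = ~(1 << 0) = 11111111111111111110
Bit 0 of A is 1, so AND-ing with the mask clears it to 0.
  00110110000101000101
& 11111111111111111110
----------------------
  00110110000101000100

Answer: 00110110000101000100 (221508)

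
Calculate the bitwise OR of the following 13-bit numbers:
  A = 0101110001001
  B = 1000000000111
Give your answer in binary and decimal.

Apply | to each column (1 where either bit is 1):
  0101110001001
| 1000000000111
---------------
  1101110001111

Answer: 1101110001111 (7055)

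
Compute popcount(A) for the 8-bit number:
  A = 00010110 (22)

00010110
1-bits at positions (from bit 0 = LSB): 1, 2, 4
Count = 3

Answer: 3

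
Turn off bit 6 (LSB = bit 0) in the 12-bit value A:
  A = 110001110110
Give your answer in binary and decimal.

Mask = ~(1 << 6) = 111110111111
Bit 6 of A is 1, so AND-ing with the mask clears it to 0.
  110001110110
& 111110111111
--------------
  110000110110

Answer: 110000110110 (3126)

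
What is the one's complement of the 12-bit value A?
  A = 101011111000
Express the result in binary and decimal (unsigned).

Flip each bit (0->1, 1->0):
  101011111000
  010100000111

Answer: 010100000111 (1287)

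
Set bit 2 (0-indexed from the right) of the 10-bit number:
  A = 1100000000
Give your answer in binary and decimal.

Mask = 1 << 2 = 0000000100
Bit 2 of A is 0, so OR-ing with the mask flips it to 1.
  1100000000
| 0000000100
------------
  1100000100

Answer: 1100000100 (772)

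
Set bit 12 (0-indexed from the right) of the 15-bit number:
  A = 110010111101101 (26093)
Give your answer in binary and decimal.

Mask = 1 << 12 = 001000000000000
Bit 12 of A is 0, so OR-ing with the mask flips it to 1.
  110010111101101
| 001000000000000
-----------------
  111010111101101

Answer: 111010111101101 (30189)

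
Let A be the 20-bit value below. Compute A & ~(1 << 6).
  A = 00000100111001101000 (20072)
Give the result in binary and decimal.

Mask = ~(1 << 6) = 11111111111110111111
Bit 6 of A is 1, so AND-ing with the mask clears it to 0.
  00000100111001101000
& 11111111111110111111
----------------------
  00000100111000101000

Answer: 00000100111000101000 (20008)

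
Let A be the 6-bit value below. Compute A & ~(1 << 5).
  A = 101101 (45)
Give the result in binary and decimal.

Mask = ~(1 << 5) = 011111
Bit 5 of A is 1, so AND-ing with the mask clears it to 0.
  101101
& 011111
--------
  001101

Answer: 001101 (13)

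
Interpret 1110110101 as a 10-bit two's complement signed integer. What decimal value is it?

MSB is 1, so the value is negative. Find the magnitude:
1. Invert bits:  0001001010
2. Add 1:        0001001011  = 75
3. Apply sign:   -75

Answer: -75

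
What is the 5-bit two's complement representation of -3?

1. Binary of +3:  00011
2. Invert bits:     11100
3. Add 1:           11101

Answer: 11101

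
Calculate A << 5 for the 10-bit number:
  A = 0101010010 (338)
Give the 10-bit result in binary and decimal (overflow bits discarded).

Shift left by 5: drop the top 5 bit(s), append 5 zero(s) on the right.
  0101010010  ->  discard [01010], keep [10010], append 00000
= 1001000000

Answer: 1001000000 (576)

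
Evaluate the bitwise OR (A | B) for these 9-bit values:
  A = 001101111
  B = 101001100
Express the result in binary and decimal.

Apply | to each column (1 where either bit is 1):
  001101111
| 101001100
-----------
  101101111

Answer: 101101111 (367)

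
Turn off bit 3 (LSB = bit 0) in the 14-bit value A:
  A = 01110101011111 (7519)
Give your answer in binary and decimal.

Mask = ~(1 << 3) = 11111111110111
Bit 3 of A is 1, so AND-ing with the mask clears it to 0.
  01110101011111
& 11111111110111
----------------
  01110101010111

Answer: 01110101010111 (7511)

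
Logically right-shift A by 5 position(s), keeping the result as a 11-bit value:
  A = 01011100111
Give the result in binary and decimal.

Logical shift right by 5: drop the bottom 5 bit(s), prepend 5 zero(s) on the left.
  01011100111  ->  keep [010111], discard [00111], prepend 00000
= 00000010111

Answer: 00000010111 (23)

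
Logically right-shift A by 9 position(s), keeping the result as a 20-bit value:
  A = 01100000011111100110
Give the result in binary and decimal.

Logical shift right by 9: drop the bottom 9 bit(s), prepend 9 zero(s) on the left.
  01100000011111100110  ->  keep [01100000011], discard [111100110], prepend 000000000
= 00000000001100000011

Answer: 00000000001100000011 (771)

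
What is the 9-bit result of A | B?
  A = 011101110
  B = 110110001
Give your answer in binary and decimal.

Apply | to each column (1 where either bit is 1):
  011101110
| 110110001
-----------
  111111111

Answer: 111111111 (511)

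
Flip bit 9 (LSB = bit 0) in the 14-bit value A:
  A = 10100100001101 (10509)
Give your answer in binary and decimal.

Mask = 1 << 9 = 00001000000000
Bit 9 of A is 0; XOR with the mask flips it to 1.
  10100100001101
^ 00001000000000
----------------
  10101100001101

Answer: 10101100001101 (11021)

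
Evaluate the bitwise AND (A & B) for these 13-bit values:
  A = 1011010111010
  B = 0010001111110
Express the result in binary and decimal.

Apply & to each column (1 only where both bits are 1):
  1011010111010
& 0010001111110
---------------
  0010000111010

Answer: 0010000111010 (1082)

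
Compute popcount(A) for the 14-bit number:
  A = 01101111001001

01101111001001
1-bits at positions (from bit 0 = LSB): 0, 3, 6, 7, 8, 9, 11, 12
Count = 8

Answer: 8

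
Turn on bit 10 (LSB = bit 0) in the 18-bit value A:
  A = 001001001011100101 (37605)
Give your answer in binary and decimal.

Mask = 1 << 10 = 000000010000000000
Bit 10 of A is 0, so OR-ing with the mask flips it to 1.
  001001001011100101
| 000000010000000000
--------------------
  001001011011100101

Answer: 001001011011100101 (38629)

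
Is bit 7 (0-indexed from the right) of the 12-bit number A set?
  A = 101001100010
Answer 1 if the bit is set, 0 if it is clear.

Bit 7 is the 8th from the right.
  101001100010
      ^
That bit is 0.

Answer: 0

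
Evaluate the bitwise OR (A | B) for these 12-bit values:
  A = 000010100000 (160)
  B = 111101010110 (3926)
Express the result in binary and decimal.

Apply | to each column (1 where either bit is 1):
  000010100000
| 111101010110
--------------
  111111110110

Answer: 111111110110 (4086)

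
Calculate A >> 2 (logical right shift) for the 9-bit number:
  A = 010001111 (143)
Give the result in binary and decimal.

Logical shift right by 2: drop the bottom 2 bit(s), prepend 2 zero(s) on the left.
  010001111  ->  keep [0100011], discard [11], prepend 00
= 000100011

Answer: 000100011 (35)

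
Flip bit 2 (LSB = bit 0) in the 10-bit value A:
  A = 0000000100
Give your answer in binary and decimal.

Mask = 1 << 2 = 0000000100
Bit 2 of A is 1; XOR with the mask flips it to 0.
  0000000100
^ 0000000100
------------
  0000000000

Answer: 0000000000 (0)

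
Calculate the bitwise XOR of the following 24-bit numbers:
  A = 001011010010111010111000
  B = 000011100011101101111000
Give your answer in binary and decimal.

Apply ^ to each column (1 where bits differ):
  001011010010111010111000
^ 000011100011101101111000
--------------------------
  001000110001010111000000

Answer: 001000110001010111000000 (2299328)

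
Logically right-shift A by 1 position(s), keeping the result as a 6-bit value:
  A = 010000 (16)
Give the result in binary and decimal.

Logical shift right by 1: drop the bottom 1 bit(s), prepend 1 zero(s) on the left.
  010000  ->  keep [01000], discard [0], prepend 0
= 001000

Answer: 001000 (8)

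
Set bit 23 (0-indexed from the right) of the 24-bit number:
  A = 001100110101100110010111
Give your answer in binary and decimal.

Mask = 1 << 23 = 100000000000000000000000
Bit 23 of A is 0, so OR-ing with the mask flips it to 1.
  001100110101100110010111
| 100000000000000000000000
--------------------------
  101100110101100110010111

Answer: 101100110101100110010111 (11753879)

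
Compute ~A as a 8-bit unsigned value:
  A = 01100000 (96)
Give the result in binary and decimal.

Flip each bit (0->1, 1->0):
  01100000
  10011111

Answer: 10011111 (159)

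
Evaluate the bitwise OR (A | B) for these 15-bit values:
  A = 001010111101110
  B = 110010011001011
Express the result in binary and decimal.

Apply | to each column (1 where either bit is 1):
  001010111101110
| 110010011001011
-----------------
  111010111101111

Answer: 111010111101111 (30191)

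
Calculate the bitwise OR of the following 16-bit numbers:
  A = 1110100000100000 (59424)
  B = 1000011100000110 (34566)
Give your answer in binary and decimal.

Apply | to each column (1 where either bit is 1):
  1110100000100000
| 1000011100000110
------------------
  1110111100100110

Answer: 1110111100100110 (61222)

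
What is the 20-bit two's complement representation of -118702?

1. Binary of +118702:  00011100111110101110
2. Invert bits:     11100011000001010001
3. Add 1:           11100011000001010010

Answer: 11100011000001010010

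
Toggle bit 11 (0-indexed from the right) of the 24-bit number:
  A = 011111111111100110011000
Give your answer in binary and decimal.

Mask = 1 << 11 = 000000000000100000000000
Bit 11 of A is 1; XOR with the mask flips it to 0.
  011111111111100110011000
^ 000000000000100000000000
--------------------------
  011111111111000110011000

Answer: 011111111111000110011000 (8384920)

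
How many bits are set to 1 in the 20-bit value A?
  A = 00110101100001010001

00110101100001010001
1-bits at positions (from bit 0 = LSB): 0, 4, 6, 11, 12, 14, 16, 17
Count = 8

Answer: 8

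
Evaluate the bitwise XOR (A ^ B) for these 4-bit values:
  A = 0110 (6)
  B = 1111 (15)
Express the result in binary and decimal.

Apply ^ to each column (1 where bits differ):
  0110
^ 1111
------
  1001

Answer: 1001 (9)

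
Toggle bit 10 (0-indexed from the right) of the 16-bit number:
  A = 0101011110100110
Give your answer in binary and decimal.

Mask = 1 << 10 = 0000010000000000
Bit 10 of A is 1; XOR with the mask flips it to 0.
  0101011110100110
^ 0000010000000000
------------------
  0101001110100110

Answer: 0101001110100110 (21414)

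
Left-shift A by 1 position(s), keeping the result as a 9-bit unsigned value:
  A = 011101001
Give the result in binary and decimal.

Shift left by 1: drop the top 1 bit(s), append 1 zero(s) on the right.
  011101001  ->  discard [0], keep [11101001], append 0
= 111010010

Answer: 111010010 (466)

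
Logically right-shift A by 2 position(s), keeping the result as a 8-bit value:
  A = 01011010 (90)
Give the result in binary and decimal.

Logical shift right by 2: drop the bottom 2 bit(s), prepend 2 zero(s) on the left.
  01011010  ->  keep [010110], discard [10], prepend 00
= 00010110

Answer: 00010110 (22)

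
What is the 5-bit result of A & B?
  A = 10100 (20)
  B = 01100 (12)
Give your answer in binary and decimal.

Apply & to each column (1 only where both bits are 1):
  10100
& 01100
-------
  00100

Answer: 00100 (4)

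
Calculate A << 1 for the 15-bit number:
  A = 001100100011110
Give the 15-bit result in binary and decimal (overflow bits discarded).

Shift left by 1: drop the top 1 bit(s), append 1 zero(s) on the right.
  001100100011110  ->  discard [0], keep [01100100011110], append 0
= 011001000111100

Answer: 011001000111100 (12860)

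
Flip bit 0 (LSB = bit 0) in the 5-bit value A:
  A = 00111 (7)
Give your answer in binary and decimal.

Mask = 1 << 0 = 00001
Bit 0 of A is 1; XOR with the mask flips it to 0.
  00111
^ 00001
-------
  00110

Answer: 00110 (6)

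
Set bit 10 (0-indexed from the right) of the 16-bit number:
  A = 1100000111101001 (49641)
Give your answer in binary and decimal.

Mask = 1 << 10 = 0000010000000000
Bit 10 of A is 0, so OR-ing with the mask flips it to 1.
  1100000111101001
| 0000010000000000
------------------
  1100010111101001

Answer: 1100010111101001 (50665)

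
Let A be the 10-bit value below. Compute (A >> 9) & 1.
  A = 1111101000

Bit 9 is the 10th from the right.
  1111101000
  ^
That bit is 1.

Answer: 1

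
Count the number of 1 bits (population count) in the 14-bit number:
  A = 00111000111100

00111000111100
1-bits at positions (from bit 0 = LSB): 2, 3, 4, 5, 9, 10, 11
Count = 7

Answer: 7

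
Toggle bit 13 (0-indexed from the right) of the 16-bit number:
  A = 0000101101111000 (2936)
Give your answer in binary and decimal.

Mask = 1 << 13 = 0010000000000000
Bit 13 of A is 0; XOR with the mask flips it to 1.
  0000101101111000
^ 0010000000000000
------------------
  0010101101111000

Answer: 0010101101111000 (11128)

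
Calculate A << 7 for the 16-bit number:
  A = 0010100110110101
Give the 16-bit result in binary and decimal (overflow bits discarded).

Shift left by 7: drop the top 7 bit(s), append 7 zero(s) on the right.
  0010100110110101  ->  discard [0010100], keep [110110101], append 0000000
= 1101101010000000

Answer: 1101101010000000 (55936)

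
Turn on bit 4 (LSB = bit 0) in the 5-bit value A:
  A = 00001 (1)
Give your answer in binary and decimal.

Mask = 1 << 4 = 10000
Bit 4 of A is 0, so OR-ing with the mask flips it to 1.
  00001
| 10000
-------
  10001

Answer: 10001 (17)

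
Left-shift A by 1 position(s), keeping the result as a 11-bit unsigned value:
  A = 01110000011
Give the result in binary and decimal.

Shift left by 1: drop the top 1 bit(s), append 1 zero(s) on the right.
  01110000011  ->  discard [0], keep [1110000011], append 0
= 11100000110

Answer: 11100000110 (1798)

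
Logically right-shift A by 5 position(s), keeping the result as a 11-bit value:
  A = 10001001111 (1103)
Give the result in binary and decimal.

Logical shift right by 5: drop the bottom 5 bit(s), prepend 5 zero(s) on the left.
  10001001111  ->  keep [100010], discard [01111], prepend 00000
= 00000100010

Answer: 00000100010 (34)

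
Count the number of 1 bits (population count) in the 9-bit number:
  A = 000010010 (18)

000010010
1-bits at positions (from bit 0 = LSB): 1, 4
Count = 2

Answer: 2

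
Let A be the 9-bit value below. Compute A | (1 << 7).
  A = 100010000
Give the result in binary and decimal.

Mask = 1 << 7 = 010000000
Bit 7 of A is 0, so OR-ing with the mask flips it to 1.
  100010000
| 010000000
-----------
  110010000

Answer: 110010000 (400)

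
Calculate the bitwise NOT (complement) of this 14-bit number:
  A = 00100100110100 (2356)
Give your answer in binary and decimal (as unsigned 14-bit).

Flip each bit (0->1, 1->0):
  00100100110100
  11011011001011

Answer: 11011011001011 (14027)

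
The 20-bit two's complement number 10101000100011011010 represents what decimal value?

MSB is 1, so the value is negative. Find the magnitude:
1. Invert bits:  01010111011100100101
2. Add 1:        01010111011100100110  = 358182
3. Apply sign:   -358182

Answer: -358182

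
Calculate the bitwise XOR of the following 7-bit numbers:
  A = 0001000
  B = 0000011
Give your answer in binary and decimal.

Apply ^ to each column (1 where bits differ):
  0001000
^ 0000011
---------
  0001011

Answer: 0001011 (11)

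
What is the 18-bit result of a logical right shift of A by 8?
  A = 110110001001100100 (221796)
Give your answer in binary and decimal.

Logical shift right by 8: drop the bottom 8 bit(s), prepend 8 zero(s) on the left.
  110110001001100100  ->  keep [1101100010], discard [01100100], prepend 00000000
= 000000001101100010

Answer: 000000001101100010 (866)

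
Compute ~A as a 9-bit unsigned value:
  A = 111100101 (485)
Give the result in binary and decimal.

Flip each bit (0->1, 1->0):
  111100101
  000011010

Answer: 000011010 (26)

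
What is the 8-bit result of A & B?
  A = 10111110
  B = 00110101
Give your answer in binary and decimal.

Apply & to each column (1 only where both bits are 1):
  10111110
& 00110101
----------
  00110100

Answer: 00110100 (52)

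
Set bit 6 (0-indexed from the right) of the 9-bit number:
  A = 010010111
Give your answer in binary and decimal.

Mask = 1 << 6 = 001000000
Bit 6 of A is 0, so OR-ing with the mask flips it to 1.
  010010111
| 001000000
-----------
  011010111

Answer: 011010111 (215)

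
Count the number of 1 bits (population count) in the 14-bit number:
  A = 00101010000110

00101010000110
1-bits at positions (from bit 0 = LSB): 1, 2, 7, 9, 11
Count = 5

Answer: 5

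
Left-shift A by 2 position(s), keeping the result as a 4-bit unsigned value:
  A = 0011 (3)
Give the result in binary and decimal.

Shift left by 2: drop the top 2 bit(s), append 2 zero(s) on the right.
  0011  ->  discard [00], keep [11], append 00
= 1100

Answer: 1100 (12)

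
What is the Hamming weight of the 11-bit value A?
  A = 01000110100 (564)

01000110100
1-bits at positions (from bit 0 = LSB): 2, 4, 5, 9
Count = 4

Answer: 4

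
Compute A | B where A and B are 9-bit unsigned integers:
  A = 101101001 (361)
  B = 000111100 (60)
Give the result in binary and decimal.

Apply | to each column (1 where either bit is 1):
  101101001
| 000111100
-----------
  101111101

Answer: 101111101 (381)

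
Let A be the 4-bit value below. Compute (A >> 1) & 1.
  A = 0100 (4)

Bit 1 is the 2nd from the right.
  0100
    ^
That bit is 0.

Answer: 0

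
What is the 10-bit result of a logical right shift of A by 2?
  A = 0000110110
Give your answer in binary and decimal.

Logical shift right by 2: drop the bottom 2 bit(s), prepend 2 zero(s) on the left.
  0000110110  ->  keep [00001101], discard [10], prepend 00
= 0000001101

Answer: 0000001101 (13)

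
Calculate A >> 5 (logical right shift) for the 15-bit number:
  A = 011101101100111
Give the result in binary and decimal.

Logical shift right by 5: drop the bottom 5 bit(s), prepend 5 zero(s) on the left.
  011101101100111  ->  keep [0111011011], discard [00111], prepend 00000
= 000000111011011

Answer: 000000111011011 (475)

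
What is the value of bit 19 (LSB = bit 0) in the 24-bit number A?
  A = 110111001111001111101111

Bit 19 is the 20th from the right.
  110111001111001111101111
      ^
That bit is 1.

Answer: 1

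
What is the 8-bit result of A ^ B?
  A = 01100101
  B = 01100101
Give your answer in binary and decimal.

Apply ^ to each column (1 where bits differ):
  01100101
^ 01100101
----------
  00000000

Answer: 00000000 (0)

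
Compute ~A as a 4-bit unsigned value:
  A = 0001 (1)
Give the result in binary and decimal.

Flip each bit (0->1, 1->0):
  0001
  1110

Answer: 1110 (14)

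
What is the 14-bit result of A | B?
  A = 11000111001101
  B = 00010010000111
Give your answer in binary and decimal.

Apply | to each column (1 where either bit is 1):
  11000111001101
| 00010010000111
----------------
  11010111001111

Answer: 11010111001111 (13775)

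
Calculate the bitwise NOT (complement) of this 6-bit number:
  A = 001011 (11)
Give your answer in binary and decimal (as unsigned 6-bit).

Flip each bit (0->1, 1->0):
  001011
  110100

Answer: 110100 (52)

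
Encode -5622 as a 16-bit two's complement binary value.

1. Binary of +5622:  0001010111110110
2. Invert bits:     1110101000001001
3. Add 1:           1110101000001010

Answer: 1110101000001010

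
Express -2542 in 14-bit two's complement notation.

1. Binary of +2542:  00100111101110
2. Invert bits:     11011000010001
3. Add 1:           11011000010010

Answer: 11011000010010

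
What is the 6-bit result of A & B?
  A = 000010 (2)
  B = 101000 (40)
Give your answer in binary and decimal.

Apply & to each column (1 only where both bits are 1):
  000010
& 101000
--------
  000000

Answer: 000000 (0)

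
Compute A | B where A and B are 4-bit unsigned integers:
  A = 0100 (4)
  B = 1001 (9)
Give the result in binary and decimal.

Apply | to each column (1 where either bit is 1):
  0100
| 1001
------
  1101

Answer: 1101 (13)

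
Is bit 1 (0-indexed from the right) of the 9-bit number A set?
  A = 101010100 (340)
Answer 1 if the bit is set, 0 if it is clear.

Bit 1 is the 2nd from the right.
  101010100
         ^
That bit is 0.

Answer: 0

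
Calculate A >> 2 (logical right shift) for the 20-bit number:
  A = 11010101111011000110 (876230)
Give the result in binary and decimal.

Logical shift right by 2: drop the bottom 2 bit(s), prepend 2 zero(s) on the left.
  11010101111011000110  ->  keep [110101011110110001], discard [10], prepend 00
= 00110101011110110001

Answer: 00110101011110110001 (219057)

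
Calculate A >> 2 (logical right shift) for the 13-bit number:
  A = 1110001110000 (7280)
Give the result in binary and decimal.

Logical shift right by 2: drop the bottom 2 bit(s), prepend 2 zero(s) on the left.
  1110001110000  ->  keep [11100011100], discard [00], prepend 00
= 0011100011100

Answer: 0011100011100 (1820)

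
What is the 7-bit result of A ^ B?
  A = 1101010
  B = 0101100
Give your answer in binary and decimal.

Apply ^ to each column (1 where bits differ):
  1101010
^ 0101100
---------
  1000110

Answer: 1000110 (70)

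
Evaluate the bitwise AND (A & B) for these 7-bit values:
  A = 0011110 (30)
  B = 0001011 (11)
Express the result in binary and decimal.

Apply & to each column (1 only where both bits are 1):
  0011110
& 0001011
---------
  0001010

Answer: 0001010 (10)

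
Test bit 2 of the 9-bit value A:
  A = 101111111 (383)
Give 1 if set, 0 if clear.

Bit 2 is the 3rd from the right.
  101111111
        ^
That bit is 1.

Answer: 1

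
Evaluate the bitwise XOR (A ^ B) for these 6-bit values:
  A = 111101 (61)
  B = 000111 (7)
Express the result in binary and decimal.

Apply ^ to each column (1 where bits differ):
  111101
^ 000111
--------
  111010

Answer: 111010 (58)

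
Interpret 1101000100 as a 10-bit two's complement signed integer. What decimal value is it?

MSB is 1, so the value is negative. Find the magnitude:
1. Invert bits:  0010111011
2. Add 1:        0010111100  = 188
3. Apply sign:   -188

Answer: -188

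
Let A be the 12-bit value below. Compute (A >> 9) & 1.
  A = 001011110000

Bit 9 is the 10th from the right.
  001011110000
    ^
That bit is 1.

Answer: 1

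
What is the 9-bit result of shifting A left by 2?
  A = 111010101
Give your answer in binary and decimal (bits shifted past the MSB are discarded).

Shift left by 2: drop the top 2 bit(s), append 2 zero(s) on the right.
  111010101  ->  discard [11], keep [1010101], append 00
= 101010100

Answer: 101010100 (340)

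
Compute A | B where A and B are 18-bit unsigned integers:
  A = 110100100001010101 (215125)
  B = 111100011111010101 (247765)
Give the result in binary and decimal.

Apply | to each column (1 where either bit is 1):
  110100100001010101
| 111100011111010101
--------------------
  111100111111010101

Answer: 111100111111010101 (249813)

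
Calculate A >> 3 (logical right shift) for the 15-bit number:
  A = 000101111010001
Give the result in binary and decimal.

Logical shift right by 3: drop the bottom 3 bit(s), prepend 3 zero(s) on the left.
  000101111010001  ->  keep [000101111010], discard [001], prepend 000
= 000000101111010

Answer: 000000101111010 (378)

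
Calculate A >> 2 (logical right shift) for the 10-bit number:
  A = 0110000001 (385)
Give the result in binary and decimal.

Logical shift right by 2: drop the bottom 2 bit(s), prepend 2 zero(s) on the left.
  0110000001  ->  keep [01100000], discard [01], prepend 00
= 0001100000

Answer: 0001100000 (96)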